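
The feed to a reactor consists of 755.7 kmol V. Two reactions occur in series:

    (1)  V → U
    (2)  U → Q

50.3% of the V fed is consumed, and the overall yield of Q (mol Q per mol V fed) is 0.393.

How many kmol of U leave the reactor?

83.1 kmol

Conversion of V: V consumed = 1ξ₁ = 0.503 × 755.7 → ξ₁ = 380.1 kmol.
Yield of Q: 1ξ₂ / 755.7 = 0.393 → ξ₂ = 297 kmol.
Outlet amounts (n = n₀ + Σ ν·ξ):
  V: 755.7 − 1(380.1) = 375.6
  U: 0 + 1(380.1) − 1(297) = 83.13
  Q: 0 + 1(297) = 297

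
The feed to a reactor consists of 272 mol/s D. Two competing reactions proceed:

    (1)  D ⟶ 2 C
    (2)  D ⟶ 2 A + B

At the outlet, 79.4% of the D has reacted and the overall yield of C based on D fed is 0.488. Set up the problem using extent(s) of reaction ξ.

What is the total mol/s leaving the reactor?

638 mol/s

Yield of C: 2ξ₁ / 272 = 0.488 → ξ₁ = 66.37 mol/s.
Conversion of D: 1ξ₁ + 1ξ₂ = 0.794 × 272 = 216 → ξ₂ = 149.6 mol/s.
Outlet amounts (n = n₀ + Σ ν·ξ):
  D: 272 − 1(66.37) − 1(149.6) = 56.03
  C: 0 + 2(66.37) = 132.7
  A: 0 + 2(149.6) = 299.2
  B: 0 + 1(149.6) = 149.6
Total out = 56.03 + 132.7 + 299.2 + 149.6 = 637.6 mol/s.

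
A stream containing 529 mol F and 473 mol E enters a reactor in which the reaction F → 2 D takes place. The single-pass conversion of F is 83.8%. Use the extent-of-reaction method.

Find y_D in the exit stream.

F reacted = 0.838 × 529 = 443.3 mol; ν_F = −1, so ξ = 443.3/1 = 443.3 mol.
Outlet amounts (n = n₀ + ν ξ):
  F: 529 − 1(443.3) = 85.7
  D: 0 + 2(443.3) = 886.6
  E: 473 (inert)
Total out = 1445 mol; y_D = 886.6 / 1445 = 0.6134.

0.613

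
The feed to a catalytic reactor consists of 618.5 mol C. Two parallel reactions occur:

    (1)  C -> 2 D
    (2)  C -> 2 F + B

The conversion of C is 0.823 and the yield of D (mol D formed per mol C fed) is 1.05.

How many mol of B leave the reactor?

184 mol

Yield of D: 2ξ₁ / 618.5 = 1.05 → ξ₁ = 324.7 mol.
Conversion of C: 1ξ₁ + 1ξ₂ = 0.823 × 618.5 = 509 → ξ₂ = 184.3 mol.
Outlet amounts (n = n₀ + Σ ν·ξ):
  C: 618.5 − 1(324.7) − 1(184.3) = 109.5
  D: 0 + 2(324.7) = 649.4
  F: 0 + 2(184.3) = 368.6
  B: 0 + 1(184.3) = 184.3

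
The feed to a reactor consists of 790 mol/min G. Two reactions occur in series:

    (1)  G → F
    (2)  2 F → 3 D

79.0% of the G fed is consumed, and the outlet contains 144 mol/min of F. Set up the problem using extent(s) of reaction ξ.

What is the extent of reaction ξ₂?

ξ₂ = 240 mol/min

Conversion of G: G consumed = 1ξ₁ = 0.79 × 790 → ξ₁ = 624.1 mol/min.
F balance: n_F = 0 + 1ξ₁ − 2ξ₂ = 144 → ξ₂ = (1·624.1 − 144)/2 = 240.1 mol/min.
Outlet amounts (n = n₀ + Σ ν·ξ):
  G: 790 − 1(624.1) = 165.9
  F: 0 + 1(624.1) − 2(240.1) = 144
  D: 0 + 3(240.1) = 720.2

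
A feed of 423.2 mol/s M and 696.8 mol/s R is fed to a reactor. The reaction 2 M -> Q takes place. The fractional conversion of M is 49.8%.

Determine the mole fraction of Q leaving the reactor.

0.104

M reacted = 0.498 × 423.2 = 210.8 mol/s; ν_M = −2, so ξ = 210.8/2 = 105.4 mol/s.
Outlet amounts (n = n₀ + ν ξ):
  M: 423.2 − 2(105.4) = 212.4
  Q: 0 + 1(105.4) = 105.4
  R: 696.8 (inert)
Total out = 1015 mol/s; y_Q = 105.4 / 1015 = 0.1039.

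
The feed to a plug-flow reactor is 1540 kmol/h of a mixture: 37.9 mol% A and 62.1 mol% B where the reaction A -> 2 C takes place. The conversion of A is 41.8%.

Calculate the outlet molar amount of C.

A reacted = 0.418 × 583.7 = 244 kmol/h; ν_A = −1, so ξ = 244/1 = 244 kmol/h.
Outlet amounts (n = n₀ + ν ξ):
  A: 583.7 − 1(244) = 339.7
  C: 0 + 2(244) = 487.9
  B: 956.3 (inert)

488 kmol/h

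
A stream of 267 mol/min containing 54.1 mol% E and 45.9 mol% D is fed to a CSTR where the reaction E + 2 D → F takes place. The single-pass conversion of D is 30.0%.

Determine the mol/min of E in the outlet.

126 mol/min

D reacted = 0.3 × 122.6 = 36.77 mol/min; ν_D = −2, so ξ = 36.77/2 = 18.38 mol/min.
Outlet amounts (n = n₀ + ν ξ):
  E: 144.4 − 1(18.38) = 126.1
  D: 122.6 − 2(18.38) = 85.79
  F: 0 + 1(18.38) = 18.38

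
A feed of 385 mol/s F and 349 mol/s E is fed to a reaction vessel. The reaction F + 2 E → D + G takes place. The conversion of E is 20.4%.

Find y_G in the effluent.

0.051

E reacted = 0.204 × 349 = 71.2 mol/s; ν_E = −2, so ξ = 71.2/2 = 35.6 mol/s.
Outlet amounts (n = n₀ + ν ξ):
  F: 385 − 1(35.6) = 349.4
  E: 349 − 2(35.6) = 277.8
  D: 0 + 1(35.6) = 35.6
  G: 0 + 1(35.6) = 35.6
Total out = 698.4 mol/s; y_G = 35.6 / 698.4 = 0.05097.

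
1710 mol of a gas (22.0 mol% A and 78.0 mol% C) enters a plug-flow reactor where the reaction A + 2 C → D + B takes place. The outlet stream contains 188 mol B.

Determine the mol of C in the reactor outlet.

For B: n = n₀ + 1ξ → 188 = 0 + 1ξ, giving ξ = 188 mol.
Outlet amounts (n = n₀ + ν ξ):
  A: 376.2 − 1(188) = 188.2
  C: 1334 − 2(188) = 957.8
  D: 0 + 1(188) = 188
  B: 0 + 1(188) = 188

958 mol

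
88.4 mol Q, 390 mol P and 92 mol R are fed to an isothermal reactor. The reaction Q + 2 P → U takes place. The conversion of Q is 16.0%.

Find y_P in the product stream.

Q reacted = 0.16 × 88.4 = 14.14 mol; ν_Q = −1, so ξ = 14.14/1 = 14.14 mol.
Outlet amounts (n = n₀ + ν ξ):
  Q: 88.4 − 1(14.14) = 74.26
  P: 390 − 2(14.14) = 361.7
  U: 0 + 1(14.14) = 14.14
  R: 92 (inert)
Total out = 542.1 mol; y_P = 361.7 / 542.1 = 0.6672.

0.667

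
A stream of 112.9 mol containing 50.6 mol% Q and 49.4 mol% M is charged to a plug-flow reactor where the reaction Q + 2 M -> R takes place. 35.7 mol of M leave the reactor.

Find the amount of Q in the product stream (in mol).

47.1 mol

For M: n = n₀ − 2ξ → 35.7 = 55.77 − 2ξ, giving ξ = 10.04 mol.
Outlet amounts (n = n₀ + ν ξ):
  Q: 57.13 − 1(10.04) = 47.09
  M: 55.77 − 2(10.04) = 35.7
  R: 0 + 1(10.04) = 10.04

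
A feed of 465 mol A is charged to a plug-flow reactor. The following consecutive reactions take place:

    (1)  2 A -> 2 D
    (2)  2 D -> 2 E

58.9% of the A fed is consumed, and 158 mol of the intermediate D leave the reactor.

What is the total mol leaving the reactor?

465 mol

Conversion of A: A consumed = 2ξ₁ = 0.589 × 465 → ξ₁ = 136.9 mol.
D balance: n_D = 0 + 2ξ₁ − 2ξ₂ = 158 → ξ₂ = (2·136.9 − 158)/2 = 57.94 mol.
Outlet amounts (n = n₀ + Σ ν·ξ):
  A: 465 − 2(136.9) = 191.1
  D: 0 + 2(136.9) − 2(57.94) = 158
  E: 0 + 2(57.94) = 115.9
Total out = 191.1 + 158 + 115.9 = 465 mol.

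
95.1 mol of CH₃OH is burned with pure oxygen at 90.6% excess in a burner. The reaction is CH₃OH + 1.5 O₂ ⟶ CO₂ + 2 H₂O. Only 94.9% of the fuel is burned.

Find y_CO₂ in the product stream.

Stoichiometric O₂ = 1.5 × 95.1 = 142.6 mol; O₂ fed = 142.6 × 1.906 = 271.9 mol.
Fuel reacted = 0.949 × 95.1 → ξ = 90.25 mol.
Outlet (n = n₀ + ν ξ):
  CH₃OH: 95.1 − 1(90.25) = 4.85
  O₂: 271.9 − 1.5(90.25) = 136.5
  CO₂: 0 + 1(90.25) = 90.25
  H₂O: 0 + 2(90.25) = 180.5
Total out = 412.1 mol; y_CO₂ = 90.25 / 412.1 = 0.219.

0.219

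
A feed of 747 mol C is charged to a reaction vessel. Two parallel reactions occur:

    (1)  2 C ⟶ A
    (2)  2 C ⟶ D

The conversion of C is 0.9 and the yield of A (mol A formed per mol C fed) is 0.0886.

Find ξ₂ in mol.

ξ₂ = 270 mol

Yield of A: 1ξ₁ / 747 = 0.0886 → ξ₁ = 66.18 mol.
Conversion of C: 2ξ₁ + 2ξ₂ = 0.9 × 747 = 672.3 → ξ₂ = 270 mol.
Outlet amounts (n = n₀ + Σ ν·ξ):
  C: 747 − 2(66.18) − 2(270) = 74.7
  A: 0 + 1(66.18) = 66.18
  D: 0 + 1(270) = 270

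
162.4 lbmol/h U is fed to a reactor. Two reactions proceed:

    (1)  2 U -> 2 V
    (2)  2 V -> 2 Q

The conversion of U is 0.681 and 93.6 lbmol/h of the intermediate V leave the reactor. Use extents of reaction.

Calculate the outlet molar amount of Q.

Conversion of U: U consumed = 2ξ₁ = 0.681 × 162.4 → ξ₁ = 55.3 lbmol/h.
V balance: n_V = 0 + 2ξ₁ − 2ξ₂ = 93.6 → ξ₂ = (2·55.3 − 93.6)/2 = 8.497 lbmol/h.
Outlet amounts (n = n₀ + Σ ν·ξ):
  U: 162.4 − 2(55.3) = 51.81
  V: 0 + 2(55.3) − 2(8.497) = 93.6
  Q: 0 + 2(8.497) = 16.99

17 lbmol/h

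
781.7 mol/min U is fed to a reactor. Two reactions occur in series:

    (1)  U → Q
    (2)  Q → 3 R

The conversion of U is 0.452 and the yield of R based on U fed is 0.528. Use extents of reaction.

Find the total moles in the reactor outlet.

1060 mol/min

Conversion of U: U consumed = 1ξ₁ = 0.452 × 781.7 → ξ₁ = 353.3 mol/min.
Yield of R: 3ξ₂ / 781.7 = 0.528 → ξ₂ = 137.6 mol/min.
Outlet amounts (n = n₀ + Σ ν·ξ):
  U: 781.7 − 1(353.3) = 428.4
  Q: 0 + 1(353.3) − 1(137.6) = 215.7
  R: 0 + 3(137.6) = 412.7
Total out = 428.4 + 215.7 + 412.7 = 1057 mol/min.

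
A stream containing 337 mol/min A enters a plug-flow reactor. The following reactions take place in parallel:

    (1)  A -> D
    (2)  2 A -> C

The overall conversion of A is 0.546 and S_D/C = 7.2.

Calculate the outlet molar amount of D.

144 mol/min

Conversion of A: A consumed = 0.546 × 337 = 184 mol/min = 1ξ₁ + 2ξ₂.
Selectivity: 1ξ₁ / (1ξ₂) = 7.2 → ξ₁ = 7.2 ξ₂.
Substitute: (1·7.2 + 2) ξ₂ = 184 → ξ₂ = 20 mol/min, ξ₁ = 144 mol/min.
Outlet amounts (n = n₀ + Σ ν·ξ):
  A: 337 − 1(144) − 2(20) = 153
  D: 0 + 1(144) = 144
  C: 0 + 1(20) = 20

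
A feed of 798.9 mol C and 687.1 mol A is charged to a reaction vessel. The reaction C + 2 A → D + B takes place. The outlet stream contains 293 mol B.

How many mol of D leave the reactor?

293 mol

For B: n = n₀ + 1ξ → 293 = 0 + 1ξ, giving ξ = 293 mol.
Outlet amounts (n = n₀ + ν ξ):
  C: 798.9 − 1(293) = 505.9
  A: 687.1 − 2(293) = 101.1
  D: 0 + 1(293) = 293
  B: 0 + 1(293) = 293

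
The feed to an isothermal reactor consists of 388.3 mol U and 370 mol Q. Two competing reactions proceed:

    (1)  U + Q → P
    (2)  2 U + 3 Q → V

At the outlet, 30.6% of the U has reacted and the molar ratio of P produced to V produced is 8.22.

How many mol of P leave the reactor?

95.6 mol

Conversion of U: U consumed = 0.306 × 388.3 = 118.8 mol = 1ξ₁ + 2ξ₂.
Selectivity: 1ξ₁ / (1ξ₂) = 8.22 → ξ₁ = 8.22 ξ₂.
Substitute: (1·8.22 + 2) ξ₂ = 118.8 → ξ₂ = 11.63 mol, ξ₁ = 95.57 mol.
Outlet amounts (n = n₀ + Σ ν·ξ):
  U: 388.3 − 1(95.57) − 2(11.63) = 269.5
  Q: 370 − 1(95.57) − 3(11.63) = 239.6
  P: 0 + 1(95.57) = 95.57
  V: 0 + 1(11.63) = 11.63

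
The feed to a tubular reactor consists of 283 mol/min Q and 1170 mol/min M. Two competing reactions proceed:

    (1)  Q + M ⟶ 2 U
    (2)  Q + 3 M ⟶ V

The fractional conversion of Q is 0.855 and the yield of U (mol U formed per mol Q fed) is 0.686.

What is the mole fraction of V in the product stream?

Yield of U: 2ξ₁ / 283 = 0.686 → ξ₁ = 97.07 mol/min.
Conversion of Q: 1ξ₁ + 1ξ₂ = 0.855 × 283 = 242 → ξ₂ = 144.9 mol/min.
Outlet amounts (n = n₀ + Σ ν·ξ):
  Q: 283 − 1(97.07) − 1(144.9) = 41.03
  M: 1170 − 1(97.07) − 3(144.9) = 638.2
  U: 0 + 2(97.07) = 194.1
  V: 0 + 1(144.9) = 144.9
Total out = 1018 mol/min; y_V = 144.9 / 1018 = 0.1423.

0.142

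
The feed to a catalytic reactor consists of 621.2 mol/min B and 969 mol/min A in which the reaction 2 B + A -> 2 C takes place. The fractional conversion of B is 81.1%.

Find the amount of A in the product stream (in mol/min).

717 mol/min

B reacted = 0.811 × 621.2 = 503.8 mol/min; ν_B = −2, so ξ = 503.8/2 = 251.9 mol/min.
Outlet amounts (n = n₀ + ν ξ):
  B: 621.2 − 2(251.9) = 117.4
  A: 969 − 1(251.9) = 717.1
  C: 0 + 2(251.9) = 503.8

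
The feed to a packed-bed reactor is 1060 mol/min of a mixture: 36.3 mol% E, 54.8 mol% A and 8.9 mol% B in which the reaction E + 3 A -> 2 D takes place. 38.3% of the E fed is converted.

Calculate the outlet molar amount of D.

295 mol/min

E reacted = 0.383 × 384.8 = 147.4 mol/min; ν_E = −1, so ξ = 147.4/1 = 147.4 mol/min.
Outlet amounts (n = n₀ + ν ξ):
  E: 384.8 − 1(147.4) = 237.4
  A: 580.9 − 3(147.4) = 138.8
  D: 0 + 2(147.4) = 294.7
  B: 94.34 (inert)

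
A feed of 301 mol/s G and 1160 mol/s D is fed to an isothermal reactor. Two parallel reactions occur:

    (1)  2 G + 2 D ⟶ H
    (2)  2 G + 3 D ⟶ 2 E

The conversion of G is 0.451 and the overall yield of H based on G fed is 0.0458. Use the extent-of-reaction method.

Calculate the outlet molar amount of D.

970 mol/s

Yield of H: 1ξ₁ / 301 = 0.0458 → ξ₁ = 13.79 mol/s.
Conversion of G: 2ξ₁ + 2ξ₂ = 0.451 × 301 = 135.8 → ξ₂ = 54.09 mol/s.
Outlet amounts (n = n₀ + Σ ν·ξ):
  G: 301 − 2(13.79) − 2(54.09) = 165.2
  D: 1160 − 2(13.79) − 3(54.09) = 970.2
  H: 0 + 1(13.79) = 13.79
  E: 0 + 2(54.09) = 108.2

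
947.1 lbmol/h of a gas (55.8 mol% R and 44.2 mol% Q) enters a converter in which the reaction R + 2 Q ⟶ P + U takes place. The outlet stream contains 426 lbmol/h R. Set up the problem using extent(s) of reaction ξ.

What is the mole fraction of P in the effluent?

For R: n = n₀ − 1ξ → 426 = 528.5 − 1ξ, giving ξ = 102.5 lbmol/h.
Outlet amounts (n = n₀ + ν ξ):
  R: 528.5 − 1(102.5) = 426
  Q: 418.6 − 2(102.5) = 213.7
  P: 0 + 1(102.5) = 102.5
  U: 0 + 1(102.5) = 102.5
Total out = 844.6 lbmol/h; y_P = 102.5 / 844.6 = 0.1213.

0.121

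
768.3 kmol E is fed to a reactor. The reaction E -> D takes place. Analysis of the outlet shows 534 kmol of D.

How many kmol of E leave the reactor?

234 kmol

For D: n = n₀ + 1ξ → 534 = 0 + 1ξ, giving ξ = 534 kmol.
Outlet amounts (n = n₀ + ν ξ):
  E: 768.3 − 1(534) = 234.3
  D: 0 + 1(534) = 534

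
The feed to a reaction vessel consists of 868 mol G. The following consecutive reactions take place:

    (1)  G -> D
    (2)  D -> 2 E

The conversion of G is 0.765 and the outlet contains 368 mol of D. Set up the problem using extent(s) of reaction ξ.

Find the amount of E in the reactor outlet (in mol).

592 mol

Conversion of G: G consumed = 1ξ₁ = 0.765 × 868 → ξ₁ = 664 mol.
D balance: n_D = 0 + 1ξ₁ − 1ξ₂ = 368 → ξ₂ = (1·664 − 368)/1 = 296 mol.
Outlet amounts (n = n₀ + Σ ν·ξ):
  G: 868 − 1(664) = 204
  D: 0 + 1(664) − 1(296) = 368
  E: 0 + 2(296) = 592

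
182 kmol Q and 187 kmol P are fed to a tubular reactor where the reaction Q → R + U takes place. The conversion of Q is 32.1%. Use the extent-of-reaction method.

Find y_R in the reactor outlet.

Q reacted = 0.321 × 182 = 58.42 kmol; ν_Q = −1, so ξ = 58.42/1 = 58.42 kmol.
Outlet amounts (n = n₀ + ν ξ):
  Q: 182 − 1(58.42) = 123.6
  R: 0 + 1(58.42) = 58.42
  U: 0 + 1(58.42) = 58.42
  P: 187 (inert)
Total out = 427.4 kmol; y_R = 58.42 / 427.4 = 0.1367.

0.137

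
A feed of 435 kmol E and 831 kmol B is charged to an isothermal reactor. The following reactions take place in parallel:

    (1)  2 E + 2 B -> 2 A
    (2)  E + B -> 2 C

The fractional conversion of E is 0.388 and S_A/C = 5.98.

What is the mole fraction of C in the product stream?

0.0235

Conversion of E: E consumed = 0.388 × 435 = 168.8 kmol = 2ξ₁ + 1ξ₂.
Selectivity: 2ξ₁ / (2ξ₂) = 5.98 → ξ₁ = 5.98 ξ₂.
Substitute: (2·5.98 + 1) ξ₂ = 168.8 → ξ₂ = 13.02 kmol, ξ₁ = 77.88 kmol.
Outlet amounts (n = n₀ + Σ ν·ξ):
  E: 435 − 2(77.88) − 1(13.02) = 266.2
  B: 831 − 2(77.88) − 1(13.02) = 662.2
  A: 0 + 2(77.88) = 155.8
  C: 0 + 2(13.02) = 26.05
Total out = 1110 kmol; y_C = 26.05 / 1110 = 0.02346.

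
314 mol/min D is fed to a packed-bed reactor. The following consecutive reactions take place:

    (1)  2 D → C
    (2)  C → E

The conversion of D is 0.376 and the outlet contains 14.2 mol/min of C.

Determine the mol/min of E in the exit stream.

44.8 mol/min

Conversion of D: D consumed = 2ξ₁ = 0.376 × 314 → ξ₁ = 59.03 mol/min.
C balance: n_C = 0 + 1ξ₁ − 1ξ₂ = 14.2 → ξ₂ = (1·59.03 − 14.2)/1 = 44.83 mol/min.
Outlet amounts (n = n₀ + Σ ν·ξ):
  D: 314 − 2(59.03) = 195.9
  C: 0 + 1(59.03) − 1(44.83) = 14.2
  E: 0 + 1(44.83) = 44.83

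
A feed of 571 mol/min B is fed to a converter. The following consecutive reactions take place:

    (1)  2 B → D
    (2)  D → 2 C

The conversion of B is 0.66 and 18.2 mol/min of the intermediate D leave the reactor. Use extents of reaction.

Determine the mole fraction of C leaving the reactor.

0.616

Conversion of B: B consumed = 2ξ₁ = 0.66 × 571 → ξ₁ = 188.4 mol/min.
D balance: n_D = 0 + 1ξ₁ − 1ξ₂ = 18.2 → ξ₂ = (1·188.4 − 18.2)/1 = 170.2 mol/min.
Outlet amounts (n = n₀ + Σ ν·ξ):
  B: 571 − 2(188.4) = 194.1
  D: 0 + 1(188.4) − 1(170.2) = 18.2
  C: 0 + 2(170.2) = 340.5
Total out = 552.8 mol/min; y_C = 340.5 / 552.8 = 0.6159.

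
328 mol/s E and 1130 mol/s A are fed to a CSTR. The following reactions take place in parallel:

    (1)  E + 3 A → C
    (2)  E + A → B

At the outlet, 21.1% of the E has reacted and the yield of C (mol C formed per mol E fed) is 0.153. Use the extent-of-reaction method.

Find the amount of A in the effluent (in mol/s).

Yield of C: 1ξ₁ / 328 = 0.153 → ξ₁ = 50.18 mol/s.
Conversion of E: 1ξ₁ + 1ξ₂ = 0.211 × 328 = 69.21 → ξ₂ = 19.02 mol/s.
Outlet amounts (n = n₀ + Σ ν·ξ):
  E: 328 − 1(50.18) − 1(19.02) = 258.8
  A: 1130 − 3(50.18) − 1(19.02) = 960.4
  C: 0 + 1(50.18) = 50.18
  B: 0 + 1(19.02) = 19.02

960 mol/s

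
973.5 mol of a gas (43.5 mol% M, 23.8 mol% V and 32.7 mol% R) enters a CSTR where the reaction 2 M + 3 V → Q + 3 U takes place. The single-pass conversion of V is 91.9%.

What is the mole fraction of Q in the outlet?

V reacted = 0.919 × 231.7 = 212.9 mol; ν_V = −3, so ξ = 212.9/3 = 70.98 mol.
Outlet amounts (n = n₀ + ν ξ):
  M: 423.5 − 2(70.98) = 281.5
  V: 231.7 − 3(70.98) = 18.77
  Q: 0 + 1(70.98) = 70.98
  U: 0 + 3(70.98) = 212.9
  R: 318.3 (inert)
Total out = 902.5 mol; y_Q = 70.98 / 902.5 = 0.07864.

0.0786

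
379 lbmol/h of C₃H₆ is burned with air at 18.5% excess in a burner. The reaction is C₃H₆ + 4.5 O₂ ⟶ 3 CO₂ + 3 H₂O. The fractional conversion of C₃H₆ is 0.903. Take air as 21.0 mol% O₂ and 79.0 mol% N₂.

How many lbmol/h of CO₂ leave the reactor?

1030 lbmol/h

Stoichiometric O₂ = 4.5 × 379 = 1706 lbmol/h; O₂ fed = 1706 × 1.185 = 2021 lbmol/h.
N₂ fed = 2021 × 79/21 = 7603 lbmol/h.
Fuel reacted = 0.903 × 379 → ξ = 342.2 lbmol/h.
Outlet (n = n₀ + ν ξ):
  C₃H₆: 379 − 1(342.2) = 36.76
  O₂: 2021 − 4.5(342.2) = 481
  N₂: 7603 (inert)
  CO₂: 0 + 3(342.2) = 1027
  H₂O: 0 + 3(342.2) = 1027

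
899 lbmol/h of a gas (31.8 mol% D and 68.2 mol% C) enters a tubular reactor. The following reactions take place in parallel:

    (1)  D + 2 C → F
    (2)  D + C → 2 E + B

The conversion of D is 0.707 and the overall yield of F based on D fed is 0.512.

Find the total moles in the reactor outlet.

662 lbmol/h

Yield of F: 1ξ₁ / 285.9 = 0.512 → ξ₁ = 146.4 lbmol/h.
Conversion of D: 1ξ₁ + 1ξ₂ = 0.707 × 285.9 = 202.1 → ξ₂ = 55.75 lbmol/h.
Outlet amounts (n = n₀ + Σ ν·ξ):
  D: 285.9 − 1(146.4) − 1(55.75) = 83.76
  C: 613.1 − 2(146.4) − 1(55.75) = 264.6
  F: 0 + 1(146.4) = 146.4
  E: 0 + 2(55.75) = 111.5
  B: 0 + 1(55.75) = 55.75
Total out = 83.76 + 264.6 + 146.4 + 111.5 + 55.75 = 662 lbmol/h.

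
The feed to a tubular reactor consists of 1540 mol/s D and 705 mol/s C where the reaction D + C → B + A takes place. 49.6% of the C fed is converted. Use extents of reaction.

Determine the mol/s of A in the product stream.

350 mol/s

C reacted = 0.496 × 705 = 349.7 mol/s; ν_C = −1, so ξ = 349.7/1 = 349.7 mol/s.
Outlet amounts (n = n₀ + ν ξ):
  D: 1540 − 1(349.7) = 1190
  C: 705 − 1(349.7) = 355.3
  B: 0 + 1(349.7) = 349.7
  A: 0 + 1(349.7) = 349.7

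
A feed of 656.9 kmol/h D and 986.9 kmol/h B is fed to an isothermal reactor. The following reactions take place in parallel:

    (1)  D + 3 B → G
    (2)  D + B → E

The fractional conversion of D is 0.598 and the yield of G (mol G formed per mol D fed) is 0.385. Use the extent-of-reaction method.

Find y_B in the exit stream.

0.118

Yield of G: 1ξ₁ / 656.9 = 0.385 → ξ₁ = 252.9 kmol/h.
Conversion of D: 1ξ₁ + 1ξ₂ = 0.598 × 656.9 = 392.8 → ξ₂ = 139.9 kmol/h.
Outlet amounts (n = n₀ + Σ ν·ξ):
  D: 656.9 − 1(252.9) − 1(139.9) = 264.1
  B: 986.9 − 3(252.9) − 1(139.9) = 88.26
  G: 0 + 1(252.9) = 252.9
  E: 0 + 1(139.9) = 139.9
Total out = 745.2 kmol/h; y_B = 88.26 / 745.2 = 0.1184.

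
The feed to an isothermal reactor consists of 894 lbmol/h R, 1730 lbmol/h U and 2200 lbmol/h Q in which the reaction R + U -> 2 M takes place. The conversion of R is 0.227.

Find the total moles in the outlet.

R reacted = 0.227 × 894 = 202.9 lbmol/h; ν_R = −1, so ξ = 202.9/1 = 202.9 lbmol/h.
Outlet amounts (n = n₀ + ν ξ):
  R: 894 − 1(202.9) = 691.1
  U: 1730 − 1(202.9) = 1527
  M: 0 + 2(202.9) = 405.9
  Q: 2200 (inert)
Total out = 691.1 + 1527 + 405.9 + 2200 = 4824 lbmol/h.

4820 lbmol/h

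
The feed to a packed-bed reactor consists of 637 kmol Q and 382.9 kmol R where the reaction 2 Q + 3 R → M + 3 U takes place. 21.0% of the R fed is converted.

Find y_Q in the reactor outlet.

0.587

R reacted = 0.21 × 382.9 = 80.41 kmol; ν_R = −3, so ξ = 80.41/3 = 26.8 kmol.
Outlet amounts (n = n₀ + ν ξ):
  Q: 637 − 2(26.8) = 583.4
  R: 382.9 − 3(26.8) = 302.5
  M: 0 + 1(26.8) = 26.8
  U: 0 + 3(26.8) = 80.41
Total out = 993.1 kmol; y_Q = 583.4 / 993.1 = 0.5874.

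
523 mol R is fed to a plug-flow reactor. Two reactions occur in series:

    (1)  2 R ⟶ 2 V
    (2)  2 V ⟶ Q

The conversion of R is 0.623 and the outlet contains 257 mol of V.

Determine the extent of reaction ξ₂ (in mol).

Conversion of R: R consumed = 2ξ₁ = 0.623 × 523 → ξ₁ = 162.9 mol.
V balance: n_V = 0 + 2ξ₁ − 2ξ₂ = 257 → ξ₂ = (2·162.9 − 257)/2 = 34.41 mol.
Outlet amounts (n = n₀ + Σ ν·ξ):
  R: 523 − 2(162.9) = 197.2
  V: 0 + 2(162.9) − 2(34.41) = 257
  Q: 0 + 1(34.41) = 34.41

ξ₂ = 34.4 mol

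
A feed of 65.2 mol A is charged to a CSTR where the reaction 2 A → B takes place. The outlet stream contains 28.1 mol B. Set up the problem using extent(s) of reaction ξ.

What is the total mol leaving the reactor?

For B: n = n₀ + 1ξ → 28.1 = 0 + 1ξ, giving ξ = 28.1 mol.
Outlet amounts (n = n₀ + ν ξ):
  A: 65.2 − 2(28.1) = 9
  B: 0 + 1(28.1) = 28.1
Total out = 9 + 28.1 = 37.1 mol.

37.1 mol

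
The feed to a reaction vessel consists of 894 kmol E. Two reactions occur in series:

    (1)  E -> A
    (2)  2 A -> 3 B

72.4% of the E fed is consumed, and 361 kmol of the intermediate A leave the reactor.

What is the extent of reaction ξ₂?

Conversion of E: E consumed = 1ξ₁ = 0.724 × 894 → ξ₁ = 647.3 kmol.
A balance: n_A = 0 + 1ξ₁ − 2ξ₂ = 361 → ξ₂ = (1·647.3 − 361)/2 = 143.1 kmol.
Outlet amounts (n = n₀ + Σ ν·ξ):
  E: 894 − 1(647.3) = 246.7
  A: 0 + 1(647.3) − 2(143.1) = 361
  B: 0 + 3(143.1) = 429.4

ξ₂ = 143 kmol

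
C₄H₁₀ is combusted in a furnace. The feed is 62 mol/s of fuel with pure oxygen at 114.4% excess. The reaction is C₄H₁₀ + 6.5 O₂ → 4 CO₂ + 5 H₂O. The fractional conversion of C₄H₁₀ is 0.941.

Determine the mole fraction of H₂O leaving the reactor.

Stoichiometric O₂ = 6.5 × 62 = 403 mol/s; O₂ fed = 403 × 2.144 = 864 mol/s.
Fuel reacted = 0.941 × 62 → ξ = 58.34 mol/s.
Outlet (n = n₀ + ν ξ):
  C₄H₁₀: 62 − 1(58.34) = 3.658
  O₂: 864 − 6.5(58.34) = 484.8
  CO₂: 0 + 4(58.34) = 233.4
  H₂O: 0 + 5(58.34) = 291.7
Total out = 1014 mol/s; y_H₂O = 291.7 / 1014 = 0.2878.

0.288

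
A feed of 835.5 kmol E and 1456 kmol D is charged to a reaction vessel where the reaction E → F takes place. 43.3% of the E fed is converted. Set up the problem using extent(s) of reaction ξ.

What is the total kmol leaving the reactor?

2290 kmol

E reacted = 0.433 × 835.5 = 361.8 kmol; ν_E = −1, so ξ = 361.8/1 = 361.8 kmol.
Outlet amounts (n = n₀ + ν ξ):
  E: 835.5 − 1(361.8) = 473.7
  F: 0 + 1(361.8) = 361.8
  D: 1456 (inert)
Total out = 473.7 + 361.8 + 1456 = 2292 kmol.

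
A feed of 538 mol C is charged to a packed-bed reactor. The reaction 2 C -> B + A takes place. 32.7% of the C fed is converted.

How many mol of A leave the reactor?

88 mol

C reacted = 0.327 × 538 = 175.9 mol; ν_C = −2, so ξ = 175.9/2 = 87.96 mol.
Outlet amounts (n = n₀ + ν ξ):
  C: 538 − 2(87.96) = 362.1
  B: 0 + 1(87.96) = 87.96
  A: 0 + 1(87.96) = 87.96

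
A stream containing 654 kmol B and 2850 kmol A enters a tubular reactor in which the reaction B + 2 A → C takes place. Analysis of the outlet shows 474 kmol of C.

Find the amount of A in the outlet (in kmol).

For C: n = n₀ + 1ξ → 474 = 0 + 1ξ, giving ξ = 474 kmol.
Outlet amounts (n = n₀ + ν ξ):
  B: 654 − 1(474) = 180
  A: 2850 − 2(474) = 1902
  C: 0 + 1(474) = 474

1900 kmol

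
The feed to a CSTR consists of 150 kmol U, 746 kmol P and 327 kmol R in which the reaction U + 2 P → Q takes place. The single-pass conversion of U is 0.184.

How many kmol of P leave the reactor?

U reacted = 0.184 × 150 = 27.6 kmol; ν_U = −1, so ξ = 27.6/1 = 27.6 kmol.
Outlet amounts (n = n₀ + ν ξ):
  U: 150 − 1(27.6) = 122.4
  P: 746 − 2(27.6) = 690.8
  Q: 0 + 1(27.6) = 27.6
  R: 327 (inert)

691 kmol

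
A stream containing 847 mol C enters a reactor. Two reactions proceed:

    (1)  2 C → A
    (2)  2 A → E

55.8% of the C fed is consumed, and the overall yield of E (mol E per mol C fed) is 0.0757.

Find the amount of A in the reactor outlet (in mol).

Conversion of C: C consumed = 2ξ₁ = 0.558 × 847 → ξ₁ = 236.3 mol.
Yield of E: 1ξ₂ / 847 = 0.0757 → ξ₂ = 64.12 mol.
Outlet amounts (n = n₀ + Σ ν·ξ):
  C: 847 − 2(236.3) = 374.4
  A: 0 + 1(236.3) − 2(64.12) = 108.1
  E: 0 + 1(64.12) = 64.12

108 mol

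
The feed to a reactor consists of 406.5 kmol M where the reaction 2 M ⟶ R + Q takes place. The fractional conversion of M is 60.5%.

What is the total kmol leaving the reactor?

M reacted = 0.605 × 406.5 = 245.9 kmol; ν_M = −2, so ξ = 245.9/2 = 123 kmol.
Outlet amounts (n = n₀ + ν ξ):
  M: 406.5 − 2(123) = 160.6
  R: 0 + 1(123) = 123
  Q: 0 + 1(123) = 123
Total out = 160.6 + 123 + 123 = 406.5 kmol.

406 kmol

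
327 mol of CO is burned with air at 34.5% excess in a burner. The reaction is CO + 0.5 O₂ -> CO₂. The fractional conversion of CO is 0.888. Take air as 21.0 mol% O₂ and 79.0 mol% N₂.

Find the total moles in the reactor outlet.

Stoichiometric O₂ = 0.5 × 327 = 163.5 mol; O₂ fed = 163.5 × 1.345 = 219.9 mol.
N₂ fed = 219.9 × 79/21 = 827.3 mol.
Fuel reacted = 0.888 × 327 → ξ = 290.4 mol.
Outlet (n = n₀ + ν ξ):
  CO: 327 − 1(290.4) = 36.62
  O₂: 219.9 − 0.5(290.4) = 74.72
  N₂: 827.3 (inert)
  CO₂: 0 + 1(290.4) = 290.4
Total out = 36.62 + 74.72 + 827.3 + 290.4 = 1229 mol.

1230 mol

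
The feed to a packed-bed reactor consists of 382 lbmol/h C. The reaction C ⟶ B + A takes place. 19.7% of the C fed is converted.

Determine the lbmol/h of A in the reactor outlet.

75.3 lbmol/h

C reacted = 0.197 × 382 = 75.25 lbmol/h; ν_C = −1, so ξ = 75.25/1 = 75.25 lbmol/h.
Outlet amounts (n = n₀ + ν ξ):
  C: 382 − 1(75.25) = 306.7
  B: 0 + 1(75.25) = 75.25
  A: 0 + 1(75.25) = 75.25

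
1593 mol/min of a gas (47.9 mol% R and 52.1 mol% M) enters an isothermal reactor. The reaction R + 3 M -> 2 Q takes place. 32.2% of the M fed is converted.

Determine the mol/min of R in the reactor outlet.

674 mol/min

M reacted = 0.322 × 830 = 267.2 mol/min; ν_M = −3, so ξ = 267.2/3 = 89.08 mol/min.
Outlet amounts (n = n₀ + ν ξ):
  R: 763 − 1(89.08) = 674
  M: 830 − 3(89.08) = 562.7
  Q: 0 + 2(89.08) = 178.2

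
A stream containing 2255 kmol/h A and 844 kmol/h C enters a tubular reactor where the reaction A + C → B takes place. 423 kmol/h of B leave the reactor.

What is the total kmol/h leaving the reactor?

2680 kmol/h

For B: n = n₀ + 1ξ → 423 = 0 + 1ξ, giving ξ = 423 kmol/h.
Outlet amounts (n = n₀ + ν ξ):
  A: 2255 − 1(423) = 1832
  C: 844 − 1(423) = 421
  B: 0 + 1(423) = 423
Total out = 1832 + 421 + 423 = 2676 kmol/h.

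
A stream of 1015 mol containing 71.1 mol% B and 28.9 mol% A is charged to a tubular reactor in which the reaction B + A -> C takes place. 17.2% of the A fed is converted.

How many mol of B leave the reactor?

671 mol

A reacted = 0.172 × 293.3 = 50.45 mol; ν_A = −1, so ξ = 50.45/1 = 50.45 mol.
Outlet amounts (n = n₀ + ν ξ):
  B: 721.7 − 1(50.45) = 671.2
  A: 293.3 − 1(50.45) = 242.9
  C: 0 + 1(50.45) = 50.45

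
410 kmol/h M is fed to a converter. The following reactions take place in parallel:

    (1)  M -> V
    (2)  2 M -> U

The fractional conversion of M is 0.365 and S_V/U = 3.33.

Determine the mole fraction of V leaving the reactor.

Conversion of M: M consumed = 0.365 × 410 = 149.7 kmol/h = 1ξ₁ + 2ξ₂.
Selectivity: 1ξ₁ / (1ξ₂) = 3.33 → ξ₁ = 3.33 ξ₂.
Substitute: (1·3.33 + 2) ξ₂ = 149.7 → ξ₂ = 28.08 kmol/h, ξ₁ = 93.5 kmol/h.
Outlet amounts (n = n₀ + Σ ν·ξ):
  M: 410 − 1(93.5) − 2(28.08) = 260.4
  V: 0 + 1(93.5) = 93.5
  U: 0 + 1(28.08) = 28.08
Total out = 381.9 kmol/h; y_V = 93.5 / 381.9 = 0.2448.

0.245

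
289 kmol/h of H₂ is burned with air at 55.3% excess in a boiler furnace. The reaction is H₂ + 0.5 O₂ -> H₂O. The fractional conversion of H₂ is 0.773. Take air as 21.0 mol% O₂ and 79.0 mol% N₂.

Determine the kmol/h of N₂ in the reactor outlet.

844 kmol/h

Stoichiometric O₂ = 0.5 × 289 = 144.5 kmol/h; O₂ fed = 144.5 × 1.553 = 224.4 kmol/h.
N₂ fed = 224.4 × 79/21 = 844.2 kmol/h.
Fuel reacted = 0.773 × 289 → ξ = 223.4 kmol/h.
Outlet (n = n₀ + ν ξ):
  H₂: 289 − 1(223.4) = 65.6
  O₂: 224.4 − 0.5(223.4) = 112.7
  N₂: 844.2 (inert)
  H₂O: 0 + 1(223.4) = 223.4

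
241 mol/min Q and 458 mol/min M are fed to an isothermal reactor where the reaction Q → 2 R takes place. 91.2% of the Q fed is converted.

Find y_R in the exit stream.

0.478

Q reacted = 0.912 × 241 = 219.8 mol/min; ν_Q = −1, so ξ = 219.8/1 = 219.8 mol/min.
Outlet amounts (n = n₀ + ν ξ):
  Q: 241 − 1(219.8) = 21.21
  R: 0 + 2(219.8) = 439.6
  M: 458 (inert)
Total out = 918.8 mol/min; y_R = 439.6 / 918.8 = 0.4784.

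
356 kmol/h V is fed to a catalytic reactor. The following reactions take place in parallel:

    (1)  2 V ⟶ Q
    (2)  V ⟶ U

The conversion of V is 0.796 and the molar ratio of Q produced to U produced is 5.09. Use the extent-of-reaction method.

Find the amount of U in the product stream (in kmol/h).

25.3 kmol/h

Conversion of V: V consumed = 0.796 × 356 = 283.4 kmol/h = 2ξ₁ + 1ξ₂.
Selectivity: 1ξ₁ / (1ξ₂) = 5.09 → ξ₁ = 5.09 ξ₂.
Substitute: (2·5.09 + 1) ξ₂ = 283.4 → ξ₂ = 25.35 kmol/h, ξ₁ = 129 kmol/h.
Outlet amounts (n = n₀ + Σ ν·ξ):
  V: 356 − 2(129) − 1(25.35) = 72.62
  Q: 0 + 1(129) = 129
  U: 0 + 1(25.35) = 25.35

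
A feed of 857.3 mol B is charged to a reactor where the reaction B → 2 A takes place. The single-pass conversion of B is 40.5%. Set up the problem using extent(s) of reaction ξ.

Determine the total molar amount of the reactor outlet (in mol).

1200 mol

B reacted = 0.405 × 857.3 = 347.2 mol; ν_B = −1, so ξ = 347.2/1 = 347.2 mol.
Outlet amounts (n = n₀ + ν ξ):
  B: 857.3 − 1(347.2) = 510.1
  A: 0 + 2(347.2) = 694.4
Total out = 510.1 + 694.4 = 1205 mol.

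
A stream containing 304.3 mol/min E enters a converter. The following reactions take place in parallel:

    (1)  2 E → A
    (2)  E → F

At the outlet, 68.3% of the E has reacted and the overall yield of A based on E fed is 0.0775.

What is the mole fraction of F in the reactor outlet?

Yield of A: 1ξ₁ / 304.3 = 0.0775 → ξ₁ = 23.58 mol/min.
Conversion of E: 2ξ₁ + 1ξ₂ = 0.683 × 304.3 = 207.8 → ξ₂ = 160.7 mol/min.
Outlet amounts (n = n₀ + Σ ν·ξ):
  E: 304.3 − 2(23.58) − 1(160.7) = 96.46
  A: 0 + 1(23.58) = 23.58
  F: 0 + 1(160.7) = 160.7
Total out = 280.7 mol/min; y_F = 160.7 / 280.7 = 0.5724.

0.572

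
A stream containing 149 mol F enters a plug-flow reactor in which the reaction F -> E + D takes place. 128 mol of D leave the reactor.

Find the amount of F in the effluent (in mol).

For D: n = n₀ + 1ξ → 128 = 0 + 1ξ, giving ξ = 128 mol.
Outlet amounts (n = n₀ + ν ξ):
  F: 149 − 1(128) = 21
  E: 0 + 1(128) = 128
  D: 0 + 1(128) = 128

21 mol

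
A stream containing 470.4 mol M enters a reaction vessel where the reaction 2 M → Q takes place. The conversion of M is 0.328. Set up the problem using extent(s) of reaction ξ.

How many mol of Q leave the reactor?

77.1 mol

M reacted = 0.328 × 470.4 = 154.3 mol; ν_M = −2, so ξ = 154.3/2 = 77.15 mol.
Outlet amounts (n = n₀ + ν ξ):
  M: 470.4 − 2(77.15) = 316.1
  Q: 0 + 1(77.15) = 77.15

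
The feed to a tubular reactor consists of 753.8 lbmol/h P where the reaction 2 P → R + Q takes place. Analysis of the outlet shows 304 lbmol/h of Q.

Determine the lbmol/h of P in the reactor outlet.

146 lbmol/h

For Q: n = n₀ + 1ξ → 304 = 0 + 1ξ, giving ξ = 304 lbmol/h.
Outlet amounts (n = n₀ + ν ξ):
  P: 753.8 − 2(304) = 145.8
  R: 0 + 1(304) = 304
  Q: 0 + 1(304) = 304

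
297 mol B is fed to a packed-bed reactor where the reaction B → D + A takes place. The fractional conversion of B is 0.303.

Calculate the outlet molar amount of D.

B reacted = 0.303 × 297 = 89.99 mol; ν_B = −1, so ξ = 89.99/1 = 89.99 mol.
Outlet amounts (n = n₀ + ν ξ):
  B: 297 − 1(89.99) = 207
  D: 0 + 1(89.99) = 89.99
  A: 0 + 1(89.99) = 89.99

90 mol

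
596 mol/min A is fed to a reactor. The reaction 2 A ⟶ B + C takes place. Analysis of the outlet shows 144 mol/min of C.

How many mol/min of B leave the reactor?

144 mol/min

For C: n = n₀ + 1ξ → 144 = 0 + 1ξ, giving ξ = 144 mol/min.
Outlet amounts (n = n₀ + ν ξ):
  A: 596 − 2(144) = 308
  B: 0 + 1(144) = 144
  C: 0 + 1(144) = 144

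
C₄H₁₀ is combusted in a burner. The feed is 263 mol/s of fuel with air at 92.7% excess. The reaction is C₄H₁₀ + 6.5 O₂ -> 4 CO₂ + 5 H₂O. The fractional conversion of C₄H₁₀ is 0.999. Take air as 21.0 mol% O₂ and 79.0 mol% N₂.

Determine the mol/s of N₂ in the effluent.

12400 mol/s

Stoichiometric O₂ = 6.5 × 263 = 1710 mol/s; O₂ fed = 1710 × 1.927 = 3294 mol/s.
N₂ fed = 3294 × 79/21 = 12390 mol/s.
Fuel reacted = 0.999 × 263 → ξ = 262.7 mol/s.
Outlet (n = n₀ + ν ξ):
  C₄H₁₀: 263 − 1(262.7) = 0.263
  O₂: 3294 − 6.5(262.7) = 1586
  N₂: 12390 (inert)
  CO₂: 0 + 4(262.7) = 1051
  H₂O: 0 + 5(262.7) = 1314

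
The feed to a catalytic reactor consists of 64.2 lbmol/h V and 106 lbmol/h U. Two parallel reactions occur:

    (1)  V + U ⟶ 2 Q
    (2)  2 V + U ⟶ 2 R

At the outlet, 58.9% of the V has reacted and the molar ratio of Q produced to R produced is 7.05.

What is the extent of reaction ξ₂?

ξ₂ = 4.18 lbmol/h

Conversion of V: V consumed = 0.589 × 64.2 = 37.81 lbmol/h = 1ξ₁ + 2ξ₂.
Selectivity: 2ξ₁ / (2ξ₂) = 7.05 → ξ₁ = 7.05 ξ₂.
Substitute: (1·7.05 + 2) ξ₂ = 37.81 → ξ₂ = 4.178 lbmol/h, ξ₁ = 29.46 lbmol/h.
Outlet amounts (n = n₀ + Σ ν·ξ):
  V: 64.2 − 1(29.46) − 2(4.178) = 26.39
  U: 106 − 1(29.46) − 1(4.178) = 72.36
  Q: 0 + 2(29.46) = 58.91
  R: 0 + 2(4.178) = 8.357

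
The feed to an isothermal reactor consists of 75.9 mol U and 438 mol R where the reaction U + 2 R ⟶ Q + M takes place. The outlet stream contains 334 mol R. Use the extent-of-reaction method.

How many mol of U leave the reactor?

For R: n = n₀ − 2ξ → 334 = 438 − 2ξ, giving ξ = 52 mol.
Outlet amounts (n = n₀ + ν ξ):
  U: 75.9 − 1(52) = 23.9
  R: 438 − 2(52) = 334
  Q: 0 + 1(52) = 52
  M: 0 + 1(52) = 52

23.9 mol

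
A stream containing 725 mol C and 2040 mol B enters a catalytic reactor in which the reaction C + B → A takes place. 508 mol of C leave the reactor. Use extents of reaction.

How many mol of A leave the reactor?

217 mol

For C: n = n₀ − 1ξ → 508 = 725 − 1ξ, giving ξ = 217 mol.
Outlet amounts (n = n₀ + ν ξ):
  C: 725 − 1(217) = 508
  B: 2040 − 1(217) = 1823
  A: 0 + 1(217) = 217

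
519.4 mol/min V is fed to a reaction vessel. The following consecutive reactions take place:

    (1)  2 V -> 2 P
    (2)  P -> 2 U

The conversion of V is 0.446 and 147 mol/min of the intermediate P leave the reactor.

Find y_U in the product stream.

0.28

Conversion of V: V consumed = 2ξ₁ = 0.446 × 519.4 → ξ₁ = 115.8 mol/min.
P balance: n_P = 0 + 2ξ₁ − 1ξ₂ = 147 → ξ₂ = (2·115.8 − 147)/1 = 84.65 mol/min.
Outlet amounts (n = n₀ + Σ ν·ξ):
  V: 519.4 − 2(115.8) = 287.7
  P: 0 + 2(115.8) − 1(84.65) = 147
  U: 0 + 2(84.65) = 169.3
Total out = 604.1 mol/min; y_U = 169.3 / 604.1 = 0.2803.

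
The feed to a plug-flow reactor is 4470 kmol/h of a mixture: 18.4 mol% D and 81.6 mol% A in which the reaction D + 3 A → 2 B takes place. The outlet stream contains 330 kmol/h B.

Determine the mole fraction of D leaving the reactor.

0.159

For B: n = n₀ + 2ξ → 330 = 0 + 2ξ, giving ξ = 165 kmol/h.
Outlet amounts (n = n₀ + ν ξ):
  D: 822.5 − 1(165) = 657.5
  A: 3648 − 3(165) = 3153
  B: 0 + 2(165) = 330
Total out = 4140 kmol/h; y_D = 657.5 / 4140 = 0.1588.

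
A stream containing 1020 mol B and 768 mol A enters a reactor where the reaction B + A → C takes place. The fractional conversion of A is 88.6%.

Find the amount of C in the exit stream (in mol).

680 mol

A reacted = 0.886 × 768 = 680.4 mol; ν_A = −1, so ξ = 680.4/1 = 680.4 mol.
Outlet amounts (n = n₀ + ν ξ):
  B: 1020 − 1(680.4) = 339.6
  A: 768 − 1(680.4) = 87.55
  C: 0 + 1(680.4) = 680.4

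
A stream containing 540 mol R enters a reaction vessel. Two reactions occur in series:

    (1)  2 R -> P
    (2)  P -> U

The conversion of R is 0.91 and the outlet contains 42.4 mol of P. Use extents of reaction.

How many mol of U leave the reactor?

Conversion of R: R consumed = 2ξ₁ = 0.91 × 540 → ξ₁ = 245.7 mol.
P balance: n_P = 0 + 1ξ₁ − 1ξ₂ = 42.4 → ξ₂ = (1·245.7 − 42.4)/1 = 203.3 mol.
Outlet amounts (n = n₀ + Σ ν·ξ):
  R: 540 − 2(245.7) = 48.6
  P: 0 + 1(245.7) − 1(203.3) = 42.4
  U: 0 + 1(203.3) = 203.3

203 mol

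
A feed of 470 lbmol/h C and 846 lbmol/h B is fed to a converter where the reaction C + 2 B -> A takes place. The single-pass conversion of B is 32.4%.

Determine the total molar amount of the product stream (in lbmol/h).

1040 lbmol/h

B reacted = 0.324 × 846 = 274.1 lbmol/h; ν_B = −2, so ξ = 274.1/2 = 137.1 lbmol/h.
Outlet amounts (n = n₀ + ν ξ):
  C: 470 − 1(137.1) = 332.9
  B: 846 − 2(137.1) = 571.9
  A: 0 + 1(137.1) = 137.1
Total out = 332.9 + 571.9 + 137.1 = 1042 lbmol/h.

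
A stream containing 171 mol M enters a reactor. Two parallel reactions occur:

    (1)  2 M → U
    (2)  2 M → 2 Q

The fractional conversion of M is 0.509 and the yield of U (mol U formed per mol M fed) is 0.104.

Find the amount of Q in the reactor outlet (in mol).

51.5 mol

Yield of U: 1ξ₁ / 171 = 0.104 → ξ₁ = 17.78 mol.
Conversion of M: 2ξ₁ + 2ξ₂ = 0.509 × 171 = 87.04 → ξ₂ = 25.74 mol.
Outlet amounts (n = n₀ + Σ ν·ξ):
  M: 171 − 2(17.78) − 2(25.74) = 83.96
  U: 0 + 1(17.78) = 17.78
  Q: 0 + 2(25.74) = 51.47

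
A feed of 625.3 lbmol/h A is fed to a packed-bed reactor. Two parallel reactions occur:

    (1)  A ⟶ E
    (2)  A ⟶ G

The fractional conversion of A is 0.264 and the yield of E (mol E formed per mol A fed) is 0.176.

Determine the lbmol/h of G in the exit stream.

Yield of E: 1ξ₁ / 625.3 = 0.176 → ξ₁ = 110.1 lbmol/h.
Conversion of A: 1ξ₁ + 1ξ₂ = 0.264 × 625.3 = 165.1 → ξ₂ = 55.03 lbmol/h.
Outlet amounts (n = n₀ + Σ ν·ξ):
  A: 625.3 − 1(110.1) − 1(55.03) = 460.2
  E: 0 + 1(110.1) = 110.1
  G: 0 + 1(55.03) = 55.03

55 lbmol/h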